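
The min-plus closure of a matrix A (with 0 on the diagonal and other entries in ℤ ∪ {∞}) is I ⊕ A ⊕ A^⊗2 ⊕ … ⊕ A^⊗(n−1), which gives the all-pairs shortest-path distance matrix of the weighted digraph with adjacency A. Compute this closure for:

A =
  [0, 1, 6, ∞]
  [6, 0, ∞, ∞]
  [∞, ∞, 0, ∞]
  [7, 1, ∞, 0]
Closure =
  [0, 1, 6, ∞]
  [6, 0, 12, ∞]
  [∞, ∞, 0, ∞]
  [7, 1, 13, 0]

This is the Floyd-Warshall all-pairs shortest-path computation. For each intermediate vertex k = 0, 1, …, 3, update dist[i][j] ← min(dist[i][j], dist[i][k] + dist[k][j]). The final matrix gives, for each (i, j), the minimum total weight of any directed path from i to j (possibly empty when i = j).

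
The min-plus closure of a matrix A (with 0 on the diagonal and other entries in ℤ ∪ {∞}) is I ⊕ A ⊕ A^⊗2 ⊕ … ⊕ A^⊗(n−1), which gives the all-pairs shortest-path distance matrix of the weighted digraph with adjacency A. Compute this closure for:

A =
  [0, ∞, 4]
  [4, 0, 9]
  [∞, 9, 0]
Closure =
  [0, 13, 4]
  [4, 0, 8]
  [13, 9, 0]

This is the Floyd-Warshall all-pairs shortest-path computation. For each intermediate vertex k = 0, 1, …, 2, update dist[i][j] ← min(dist[i][j], dist[i][k] + dist[k][j]). The final matrix gives, for each (i, j), the minimum total weight of any directed path from i to j (possibly empty when i = j).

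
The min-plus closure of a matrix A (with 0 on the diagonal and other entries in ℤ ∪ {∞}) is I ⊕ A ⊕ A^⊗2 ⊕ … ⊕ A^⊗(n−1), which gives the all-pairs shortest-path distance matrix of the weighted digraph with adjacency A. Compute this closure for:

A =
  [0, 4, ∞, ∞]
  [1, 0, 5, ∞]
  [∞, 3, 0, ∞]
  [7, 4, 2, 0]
Closure =
  [0, 4, 9, ∞]
  [1, 0, 5, ∞]
  [4, 3, 0, ∞]
  [5, 4, 2, 0]

This is the Floyd-Warshall all-pairs shortest-path computation. For each intermediate vertex k = 0, 1, …, 3, update dist[i][j] ← min(dist[i][j], dist[i][k] + dist[k][j]). The final matrix gives, for each (i, j), the minimum total weight of any directed path from i to j (possibly empty when i = j).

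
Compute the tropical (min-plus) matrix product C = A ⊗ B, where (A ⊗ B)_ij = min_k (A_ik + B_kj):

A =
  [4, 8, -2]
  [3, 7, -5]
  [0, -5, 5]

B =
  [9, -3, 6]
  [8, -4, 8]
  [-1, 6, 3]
A ⊗ B =
  [-3, 1, 1]
  [-6, 0, -2]
  [3, -9, 3]

Apply the min-plus product entry-by-entry:
  C[0][0] = min over k of (A[0][0] + B[0][0] = 4 + 9 = 13, A[0][1] + B[1][0] = 8 + 8 = 16, A[0][2] + B[2][0] = -2 + -1 = -3) = -3 (attained at k = 2)
  C[0][1] = min over k of (A[0][0] + B[0][1] = 4 + -3 = 1, A[0][1] + B[1][1] = 8 + -4 = 4, A[0][2] + B[2][1] = -2 + 6 = 4) = 1 (attained at k = 0)
  C[0][2] = min over k of (A[0][0] + B[0][2] = 4 + 6 = 10, A[0][1] + B[1][2] = 8 + 8 = 16, A[0][2] + B[2][2] = -2 + 3 = 1) = 1 (attained at k = 2)
  C[1][0] = min over k of (A[1][0] + B[0][0] = 3 + 9 = 12, A[1][1] + B[1][0] = 7 + 8 = 15, A[1][2] + B[2][0] = -5 + -1 = -6) = -6 (attained at k = 2)
  C[1][1] = min over k of (A[1][0] + B[0][1] = 3 + -3 = 0, A[1][1] + B[1][1] = 7 + -4 = 3, A[1][2] + B[2][1] = -5 + 6 = 1) = 0 (attained at k = 0)
  C[1][2] = min over k of (A[1][0] + B[0][2] = 3 + 6 = 9, A[1][1] + B[1][2] = 7 + 8 = 15, A[1][2] + B[2][2] = -5 + 3 = -2) = -2 (attained at k = 2)
  C[2][0] = min over k of (A[2][0] + B[0][0] = 0 + 9 = 9, A[2][1] + B[1][0] = -5 + 8 = 3, A[2][2] + B[2][0] = 5 + -1 = 4) = 3 (attained at k = 1)
  C[2][1] = min over k of (A[2][0] + B[0][1] = 0 + -3 = -3, A[2][1] + B[1][1] = -5 + -4 = -9, A[2][2] + B[2][1] = 5 + 6 = 11) = -9 (attained at k = 1)
  C[2][2] = min over k of (A[2][0] + B[0][2] = 0 + 6 = 6, A[2][1] + B[1][2] = -5 + 8 = 3, A[2][2] + B[2][2] = 5 + 3 = 8) = 3 (attained at k = 1)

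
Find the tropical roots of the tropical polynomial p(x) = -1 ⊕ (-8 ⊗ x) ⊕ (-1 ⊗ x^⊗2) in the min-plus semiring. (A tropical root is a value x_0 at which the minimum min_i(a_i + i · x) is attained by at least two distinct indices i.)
Roots: {-7, 7}

Each tropical root is a break point of the lower envelope of the lines y = a_i + i · x (there are 3 lines, with slopes 0, 1, ..., 2). Only the lines that attain the minimum somewhere contribute to roots; other lines are dominated. Here the surviving (envelope) indices are i = 2, i = 1, i = 0.
Intersections between consecutive envelope lines give the roots: for adjacent envelope indices i < j the intersection is x = (a_i − a_j) / (j − i). Reading off the sorted break points: {-7, 7}.
Verification: at each break x_0, at least two indices attain the minimum of min_i(a_i + i · x_0).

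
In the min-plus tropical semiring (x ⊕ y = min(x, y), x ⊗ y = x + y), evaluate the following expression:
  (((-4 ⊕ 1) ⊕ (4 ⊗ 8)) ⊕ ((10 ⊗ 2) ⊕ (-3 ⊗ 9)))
(((-4 ⊕ 1) ⊕ (4 ⊗ 8)) ⊕ ((10 ⊗ 2) ⊕ (-3 ⊗ 9))) = -4

Expand innermost to outermost. Recall ⊕ takes the minimum of its arguments and ⊗ takes their sum. Working out the expression (((-4 ⊕ 1) ⊕ (4 ⊗ 8)) ⊕ ((10 ⊗ 2) ⊕ (-3 ⊗ 9))) gives -4.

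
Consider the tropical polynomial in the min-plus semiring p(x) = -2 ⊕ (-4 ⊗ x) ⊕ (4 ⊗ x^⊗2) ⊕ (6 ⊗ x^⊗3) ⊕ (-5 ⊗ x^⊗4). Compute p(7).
p(7) = -2

A tropical monomial a ⊗ x^⊗i evaluates to a + i · x. Evaluating each term at x = 7:
  Term 0 contributes -2 + 0 · 7 = -2
  Term 1 contributes -4 + 1 · 7 = 3
  Term 2 contributes 4 + 2 · 7 = 18
  Term 3 contributes 6 + 3 · 7 = 27
  Term 4 contributes -5 + 4 · 7 = 23
p(7) = ⊕ of these = min[-2, 3, 18, 27, 23] = -2.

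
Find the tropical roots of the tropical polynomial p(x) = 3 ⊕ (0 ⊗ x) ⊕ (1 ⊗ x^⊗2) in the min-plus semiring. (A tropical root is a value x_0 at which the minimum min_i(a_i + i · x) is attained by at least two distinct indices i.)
Roots: {-1, 3}

Each tropical root is a break point of the lower envelope of the lines y = a_i + i · x (there are 3 lines, with slopes 0, 1, ..., 2). Only the lines that attain the minimum somewhere contribute to roots; other lines are dominated. Here the surviving (envelope) indices are i = 2, i = 1, i = 0.
Intersections between consecutive envelope lines give the roots: for adjacent envelope indices i < j the intersection is x = (a_i − a_j) / (j − i). Reading off the sorted break points: {-1, 3}.
Verification: at each break x_0, at least two indices attain the minimum of min_i(a_i + i · x_0).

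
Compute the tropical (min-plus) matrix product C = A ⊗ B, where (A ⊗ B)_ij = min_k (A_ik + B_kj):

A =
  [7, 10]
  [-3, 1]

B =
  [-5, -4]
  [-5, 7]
A ⊗ B =
  [2, 3]
  [-8, -7]

Apply the min-plus product entry-by-entry:
  C[0][0] = min over k of (A[0][0] + B[0][0] = 7 + -5 = 2, A[0][1] + B[1][0] = 10 + -5 = 5) = 2 (attained at k = 0)
  C[0][1] = min over k of (A[0][0] + B[0][1] = 7 + -4 = 3, A[0][1] + B[1][1] = 10 + 7 = 17) = 3 (attained at k = 0)
  C[1][0] = min over k of (A[1][0] + B[0][0] = -3 + -5 = -8, A[1][1] + B[1][0] = 1 + -5 = -4) = -8 (attained at k = 0)
  C[1][1] = min over k of (A[1][0] + B[0][1] = -3 + -4 = -7, A[1][1] + B[1][1] = 1 + 7 = 8) = -7 (attained at k = 0)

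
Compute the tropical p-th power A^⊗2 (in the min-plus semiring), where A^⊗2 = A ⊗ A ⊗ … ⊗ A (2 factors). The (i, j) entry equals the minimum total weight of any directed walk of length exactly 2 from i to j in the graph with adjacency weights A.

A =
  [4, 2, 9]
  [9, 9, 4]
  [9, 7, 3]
A^⊗2 =
  [8, 6, 6]
  [13, 11, 7]
  [12, 10, 6]

Each entry (A^⊗2)_ij equals the minimum over all length-2 walks i = v_0 → v_1 → … → v_2 = j of Σ_t A[v_t][v_{t+1}]. For example, for (i, j) = (0, 2) we minimise over 3 possible intermediate vertex sequences; the minimum is 6, attained along the walk 0 → 1 → 2.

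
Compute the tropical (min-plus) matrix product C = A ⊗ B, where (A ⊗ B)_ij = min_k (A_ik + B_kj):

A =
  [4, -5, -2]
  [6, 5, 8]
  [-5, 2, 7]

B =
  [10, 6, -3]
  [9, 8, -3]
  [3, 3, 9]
A ⊗ B =
  [1, 1, -8]
  [11, 11, 2]
  [5, 1, -8]

Apply the min-plus product entry-by-entry:
  C[0][0] = min over k of (A[0][0] + B[0][0] = 4 + 10 = 14, A[0][1] + B[1][0] = -5 + 9 = 4, A[0][2] + B[2][0] = -2 + 3 = 1) = 1 (attained at k = 2)
  C[0][1] = min over k of (A[0][0] + B[0][1] = 4 + 6 = 10, A[0][1] + B[1][1] = -5 + 8 = 3, A[0][2] + B[2][1] = -2 + 3 = 1) = 1 (attained at k = 2)
  C[0][2] = min over k of (A[0][0] + B[0][2] = 4 + -3 = 1, A[0][1] + B[1][2] = -5 + -3 = -8, A[0][2] + B[2][2] = -2 + 9 = 7) = -8 (attained at k = 1)
  C[1][0] = min over k of (A[1][0] + B[0][0] = 6 + 10 = 16, A[1][1] + B[1][0] = 5 + 9 = 14, A[1][2] + B[2][0] = 8 + 3 = 11) = 11 (attained at k = 2)
  C[1][1] = min over k of (A[1][0] + B[0][1] = 6 + 6 = 12, A[1][1] + B[1][1] = 5 + 8 = 13, A[1][2] + B[2][1] = 8 + 3 = 11) = 11 (attained at k = 2)
  C[1][2] = min over k of (A[1][0] + B[0][2] = 6 + -3 = 3, A[1][1] + B[1][2] = 5 + -3 = 2, A[1][2] + B[2][2] = 8 + 9 = 17) = 2 (attained at k = 1)
  C[2][0] = min over k of (A[2][0] + B[0][0] = -5 + 10 = 5, A[2][1] + B[1][0] = 2 + 9 = 11, A[2][2] + B[2][0] = 7 + 3 = 10) = 5 (attained at k = 0)
  C[2][1] = min over k of (A[2][0] + B[0][1] = -5 + 6 = 1, A[2][1] + B[1][1] = 2 + 8 = 10, A[2][2] + B[2][1] = 7 + 3 = 10) = 1 (attained at k = 0)
  C[2][2] = min over k of (A[2][0] + B[0][2] = -5 + -3 = -8, A[2][1] + B[1][2] = 2 + -3 = -1, A[2][2] + B[2][2] = 7 + 9 = 16) = -8 (attained at k = 0)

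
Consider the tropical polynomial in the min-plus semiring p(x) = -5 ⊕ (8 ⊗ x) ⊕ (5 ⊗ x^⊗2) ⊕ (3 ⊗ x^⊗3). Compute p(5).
p(5) = -5

A tropical monomial a ⊗ x^⊗i evaluates to a + i · x. Evaluating each term at x = 5:
  Term 0 contributes -5 + 0 · 5 = -5
  Term 1 contributes 8 + 1 · 5 = 13
  Term 2 contributes 5 + 2 · 5 = 15
  Term 3 contributes 3 + 3 · 5 = 18
p(5) = ⊕ of these = min[-5, 13, 15, 18] = -5.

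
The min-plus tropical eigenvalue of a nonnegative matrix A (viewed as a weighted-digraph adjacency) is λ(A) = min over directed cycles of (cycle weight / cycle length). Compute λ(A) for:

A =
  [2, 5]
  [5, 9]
λ(A) = 2

Enumerate directed cycles and compute their means (weight / length). Sample:
  cycle 0 → 0: weight = 2, length = 1, mean = 2/1 ≈ 2.000
  cycle 1 → 1: weight = 9, length = 1, mean = 9/1 ≈ 9.000
  cycle 0 → 1 → 0: weight = 10, length = 2, mean = 10/2 ≈ 5.000
  cycle 1 → 0 → 1: weight = 10, length = 2, mean = 10/2 ≈ 5.000
Minimum mean = 2.000, attained e.g. along the cycle 0 → 0 with weight 2 and length 1. So λ(A) = 2/1 = 2.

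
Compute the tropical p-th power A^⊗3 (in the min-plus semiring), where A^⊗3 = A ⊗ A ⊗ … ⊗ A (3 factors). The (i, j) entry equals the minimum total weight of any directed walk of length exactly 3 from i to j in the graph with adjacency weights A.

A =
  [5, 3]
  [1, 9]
A^⊗3 =
  [9, 7]
  [5, 9]

Each entry (A^⊗3)_ij equals the minimum over all length-3 walks i = v_0 → v_1 → … → v_3 = j of Σ_t A[v_t][v_{t+1}]. For example, for (i, j) = (0, 1) we minimise over 4 possible intermediate vertex sequences; the minimum is 7, attained along the walk 0 → 1 → 0 → 1.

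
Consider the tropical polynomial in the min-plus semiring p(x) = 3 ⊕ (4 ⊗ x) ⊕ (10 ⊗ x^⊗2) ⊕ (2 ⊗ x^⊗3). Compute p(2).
p(2) = 3

A tropical monomial a ⊗ x^⊗i evaluates to a + i · x. Evaluating each term at x = 2:
  Term 0 contributes 3 + 0 · 2 = 3
  Term 1 contributes 4 + 1 · 2 = 6
  Term 2 contributes 10 + 2 · 2 = 14
  Term 3 contributes 2 + 3 · 2 = 8
p(2) = ⊕ of these = min[3, 6, 14, 8] = 3.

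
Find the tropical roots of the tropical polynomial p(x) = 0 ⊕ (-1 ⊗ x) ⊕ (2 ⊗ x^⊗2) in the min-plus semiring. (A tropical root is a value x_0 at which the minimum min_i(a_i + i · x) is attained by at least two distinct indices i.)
Roots: {-3, 1}

Each tropical root is a break point of the lower envelope of the lines y = a_i + i · x (there are 3 lines, with slopes 0, 1, ..., 2). Only the lines that attain the minimum somewhere contribute to roots; other lines are dominated. Here the surviving (envelope) indices are i = 2, i = 1, i = 0.
Intersections between consecutive envelope lines give the roots: for adjacent envelope indices i < j the intersection is x = (a_i − a_j) / (j − i). Reading off the sorted break points: {-3, 1}.
Verification: at each break x_0, at least two indices attain the minimum of min_i(a_i + i · x_0).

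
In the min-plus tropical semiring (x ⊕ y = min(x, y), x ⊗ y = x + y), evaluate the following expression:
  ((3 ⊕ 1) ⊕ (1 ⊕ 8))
((3 ⊕ 1) ⊕ (1 ⊕ 8)) = 1

Expand innermost to outermost. Recall ⊕ takes the minimum of its arguments and ⊗ takes their sum. Working out the expression ((3 ⊕ 1) ⊕ (1 ⊕ 8)) gives 1.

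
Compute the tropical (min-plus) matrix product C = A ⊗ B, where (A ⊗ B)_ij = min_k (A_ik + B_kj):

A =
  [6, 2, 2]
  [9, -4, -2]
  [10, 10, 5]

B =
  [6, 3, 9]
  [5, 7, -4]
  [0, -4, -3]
A ⊗ B =
  [2, -2, -2]
  [-2, -6, -8]
  [5, 1, 2]

Apply the min-plus product entry-by-entry:
  C[0][0] = min over k of (A[0][0] + B[0][0] = 6 + 6 = 12, A[0][1] + B[1][0] = 2 + 5 = 7, A[0][2] + B[2][0] = 2 + 0 = 2) = 2 (attained at k = 2)
  C[0][1] = min over k of (A[0][0] + B[0][1] = 6 + 3 = 9, A[0][1] + B[1][1] = 2 + 7 = 9, A[0][2] + B[2][1] = 2 + -4 = -2) = -2 (attained at k = 2)
  C[0][2] = min over k of (A[0][0] + B[0][2] = 6 + 9 = 15, A[0][1] + B[1][2] = 2 + -4 = -2, A[0][2] + B[2][2] = 2 + -3 = -1) = -2 (attained at k = 1)
  C[1][0] = min over k of (A[1][0] + B[0][0] = 9 + 6 = 15, A[1][1] + B[1][0] = -4 + 5 = 1, A[1][2] + B[2][0] = -2 + 0 = -2) = -2 (attained at k = 2)
  C[1][1] = min over k of (A[1][0] + B[0][1] = 9 + 3 = 12, A[1][1] + B[1][1] = -4 + 7 = 3, A[1][2] + B[2][1] = -2 + -4 = -6) = -6 (attained at k = 2)
  C[1][2] = min over k of (A[1][0] + B[0][2] = 9 + 9 = 18, A[1][1] + B[1][2] = -4 + -4 = -8, A[1][2] + B[2][2] = -2 + -3 = -5) = -8 (attained at k = 1)
  C[2][0] = min over k of (A[2][0] + B[0][0] = 10 + 6 = 16, A[2][1] + B[1][0] = 10 + 5 = 15, A[2][2] + B[2][0] = 5 + 0 = 5) = 5 (attained at k = 2)
  C[2][1] = min over k of (A[2][0] + B[0][1] = 10 + 3 = 13, A[2][1] + B[1][1] = 10 + 7 = 17, A[2][2] + B[2][1] = 5 + -4 = 1) = 1 (attained at k = 2)
  C[2][2] = min over k of (A[2][0] + B[0][2] = 10 + 9 = 19, A[2][1] + B[1][2] = 10 + -4 = 6, A[2][2] + B[2][2] = 5 + -3 = 2) = 2 (attained at k = 2)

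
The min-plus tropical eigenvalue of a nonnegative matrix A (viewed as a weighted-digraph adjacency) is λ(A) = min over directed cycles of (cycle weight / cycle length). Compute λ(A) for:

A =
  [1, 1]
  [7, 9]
λ(A) = 1

Enumerate directed cycles and compute their means (weight / length). Sample:
  cycle 0 → 0: weight = 1, length = 1, mean = 1/1 ≈ 1.000
  cycle 1 → 1: weight = 9, length = 1, mean = 9/1 ≈ 9.000
  cycle 0 → 1 → 0: weight = 8, length = 2, mean = 8/2 ≈ 4.000
  cycle 1 → 0 → 1: weight = 8, length = 2, mean = 8/2 ≈ 4.000
Minimum mean = 1.000, attained e.g. along the cycle 0 → 0 with weight 1 and length 1. So λ(A) = 1/1 = 1.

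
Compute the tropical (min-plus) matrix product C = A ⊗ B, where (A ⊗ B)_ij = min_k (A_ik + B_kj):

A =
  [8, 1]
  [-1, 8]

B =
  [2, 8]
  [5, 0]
A ⊗ B =
  [6, 1]
  [1, 7]

Apply the min-plus product entry-by-entry:
  C[0][0] = min over k of (A[0][0] + B[0][0] = 8 + 2 = 10, A[0][1] + B[1][0] = 1 + 5 = 6) = 6 (attained at k = 1)
  C[0][1] = min over k of (A[0][0] + B[0][1] = 8 + 8 = 16, A[0][1] + B[1][1] = 1 + 0 = 1) = 1 (attained at k = 1)
  C[1][0] = min over k of (A[1][0] + B[0][0] = -1 + 2 = 1, A[1][1] + B[1][0] = 8 + 5 = 13) = 1 (attained at k = 0)
  C[1][1] = min over k of (A[1][0] + B[0][1] = -1 + 8 = 7, A[1][1] + B[1][1] = 8 + 0 = 8) = 7 (attained at k = 0)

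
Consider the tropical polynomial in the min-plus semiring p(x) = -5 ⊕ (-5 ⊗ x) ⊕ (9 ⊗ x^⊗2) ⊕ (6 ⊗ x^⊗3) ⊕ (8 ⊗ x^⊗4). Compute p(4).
p(4) = -5

A tropical monomial a ⊗ x^⊗i evaluates to a + i · x. Evaluating each term at x = 4:
  Term 0 contributes -5 + 0 · 4 = -5
  Term 1 contributes -5 + 1 · 4 = -1
  Term 2 contributes 9 + 2 · 4 = 17
  Term 3 contributes 6 + 3 · 4 = 18
  Term 4 contributes 8 + 4 · 4 = 24
p(4) = ⊕ of these = min[-5, -1, 17, 18, 24] = -5.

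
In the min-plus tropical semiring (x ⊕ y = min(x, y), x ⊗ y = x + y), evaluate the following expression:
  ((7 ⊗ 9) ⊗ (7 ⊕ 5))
((7 ⊗ 9) ⊗ (7 ⊕ 5)) = 21

Expand innermost to outermost. Recall ⊕ takes the minimum of its arguments and ⊗ takes their sum. Working out the expression ((7 ⊗ 9) ⊗ (7 ⊕ 5)) gives 21.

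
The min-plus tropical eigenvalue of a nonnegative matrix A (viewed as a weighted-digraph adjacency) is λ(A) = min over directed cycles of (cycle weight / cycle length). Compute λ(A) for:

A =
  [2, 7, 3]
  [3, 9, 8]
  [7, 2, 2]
λ(A) = 2

Enumerate directed cycles and compute their means (weight / length). Sample:
  cycle 0 → 0: weight = 2, length = 1, mean = 2/1 ≈ 2.000
  cycle 1 → 1: weight = 9, length = 1, mean = 9/1 ≈ 9.000
  cycle 2 → 2: weight = 2, length = 1, mean = 2/1 ≈ 2.000
  cycle 0 → 1 → 0: weight = 10, length = 2, mean = 10/2 ≈ 5.000
  cycle 0 → 2 → 0: weight = 10, length = 2, mean = 10/2 ≈ 5.000
  cycle 1 → 0 → 1: weight = 10, length = 2, mean = 10/2 ≈ 5.000
Minimum mean = 2.000, attained e.g. along the cycle 0 → 0 with weight 2 and length 1. So λ(A) = 2/1 = 2.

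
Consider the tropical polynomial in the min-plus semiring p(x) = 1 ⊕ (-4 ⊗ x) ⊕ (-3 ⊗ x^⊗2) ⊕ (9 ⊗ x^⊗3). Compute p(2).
p(2) = -2

A tropical monomial a ⊗ x^⊗i evaluates to a + i · x. Evaluating each term at x = 2:
  Term 0 contributes 1 + 0 · 2 = 1
  Term 1 contributes -4 + 1 · 2 = -2
  Term 2 contributes -3 + 2 · 2 = 1
  Term 3 contributes 9 + 3 · 2 = 15
p(2) = ⊕ of these = min[1, -2, 1, 15] = -2.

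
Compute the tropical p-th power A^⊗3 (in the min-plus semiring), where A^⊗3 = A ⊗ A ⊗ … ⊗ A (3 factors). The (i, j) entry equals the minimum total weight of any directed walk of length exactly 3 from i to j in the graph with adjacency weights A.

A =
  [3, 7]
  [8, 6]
A^⊗3 =
  [9, 13]
  [14, 18]

Each entry (A^⊗3)_ij equals the minimum over all length-3 walks i = v_0 → v_1 → … → v_3 = j of Σ_t A[v_t][v_{t+1}]. For example, for (i, j) = (0, 1) we minimise over 4 possible intermediate vertex sequences; the minimum is 13, attained along the walk 0 → 0 → 0 → 1.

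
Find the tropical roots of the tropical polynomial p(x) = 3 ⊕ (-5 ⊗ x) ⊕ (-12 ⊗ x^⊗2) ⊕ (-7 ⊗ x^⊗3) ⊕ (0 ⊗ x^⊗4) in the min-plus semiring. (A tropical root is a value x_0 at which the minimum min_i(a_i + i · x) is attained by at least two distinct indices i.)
Roots: {-7, -5, 7, 8}

Each tropical root is a break point of the lower envelope of the lines y = a_i + i · x (there are 5 lines, with slopes 0, 1, ..., 4). Only the lines that attain the minimum somewhere contribute to roots; other lines are dominated. Here the surviving (envelope) indices are i = 4, i = 3, i = 2, i = 1, i = 0.
Intersections between consecutive envelope lines give the roots: for adjacent envelope indices i < j the intersection is x = (a_i − a_j) / (j − i). Reading off the sorted break points: {-7, -5, 7, 8}.
Verification: at each break x_0, at least two indices attain the minimum of min_i(a_i + i · x_0).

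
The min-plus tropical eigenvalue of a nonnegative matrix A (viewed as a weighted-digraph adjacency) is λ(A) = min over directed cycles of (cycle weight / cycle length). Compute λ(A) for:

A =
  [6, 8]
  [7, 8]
λ(A) = 6

Enumerate directed cycles and compute their means (weight / length). Sample:
  cycle 0 → 0: weight = 6, length = 1, mean = 6/1 ≈ 6.000
  cycle 1 → 1: weight = 8, length = 1, mean = 8/1 ≈ 8.000
  cycle 0 → 1 → 0: weight = 15, length = 2, mean = 15/2 ≈ 7.500
  cycle 1 → 0 → 1: weight = 15, length = 2, mean = 15/2 ≈ 7.500
Minimum mean = 6.000, attained e.g. along the cycle 0 → 0 with weight 6 and length 1. So λ(A) = 6/1 = 6.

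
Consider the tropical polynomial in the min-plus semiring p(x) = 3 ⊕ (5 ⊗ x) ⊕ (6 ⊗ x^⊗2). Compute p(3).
p(3) = 3

A tropical monomial a ⊗ x^⊗i evaluates to a + i · x. Evaluating each term at x = 3:
  Term 0 contributes 3 + 0 · 3 = 3
  Term 1 contributes 5 + 1 · 3 = 8
  Term 2 contributes 6 + 2 · 3 = 12
p(3) = ⊕ of these = min[3, 8, 12] = 3.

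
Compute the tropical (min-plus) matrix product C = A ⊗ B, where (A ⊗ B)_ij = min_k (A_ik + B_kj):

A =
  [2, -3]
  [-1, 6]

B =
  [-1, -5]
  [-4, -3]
A ⊗ B =
  [-7, -6]
  [-2, -6]

Apply the min-plus product entry-by-entry:
  C[0][0] = min over k of (A[0][0] + B[0][0] = 2 + -1 = 1, A[0][1] + B[1][0] = -3 + -4 = -7) = -7 (attained at k = 1)
  C[0][1] = min over k of (A[0][0] + B[0][1] = 2 + -5 = -3, A[0][1] + B[1][1] = -3 + -3 = -6) = -6 (attained at k = 1)
  C[1][0] = min over k of (A[1][0] + B[0][0] = -1 + -1 = -2, A[1][1] + B[1][0] = 6 + -4 = 2) = -2 (attained at k = 0)
  C[1][1] = min over k of (A[1][0] + B[0][1] = -1 + -5 = -6, A[1][1] + B[1][1] = 6 + -3 = 3) = -6 (attained at k = 0)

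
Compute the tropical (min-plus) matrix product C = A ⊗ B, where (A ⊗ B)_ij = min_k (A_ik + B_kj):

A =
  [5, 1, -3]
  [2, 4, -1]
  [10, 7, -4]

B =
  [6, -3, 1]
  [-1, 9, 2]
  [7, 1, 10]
A ⊗ B =
  [0, -2, 3]
  [3, -1, 3]
  [3, -3, 6]

Apply the min-plus product entry-by-entry:
  C[0][0] = min over k of (A[0][0] + B[0][0] = 5 + 6 = 11, A[0][1] + B[1][0] = 1 + -1 = 0, A[0][2] + B[2][0] = -3 + 7 = 4) = 0 (attained at k = 1)
  C[0][1] = min over k of (A[0][0] + B[0][1] = 5 + -3 = 2, A[0][1] + B[1][1] = 1 + 9 = 10, A[0][2] + B[2][1] = -3 + 1 = -2) = -2 (attained at k = 2)
  C[0][2] = min over k of (A[0][0] + B[0][2] = 5 + 1 = 6, A[0][1] + B[1][2] = 1 + 2 = 3, A[0][2] + B[2][2] = -3 + 10 = 7) = 3 (attained at k = 1)
  C[1][0] = min over k of (A[1][0] + B[0][0] = 2 + 6 = 8, A[1][1] + B[1][0] = 4 + -1 = 3, A[1][2] + B[2][0] = -1 + 7 = 6) = 3 (attained at k = 1)
  C[1][1] = min over k of (A[1][0] + B[0][1] = 2 + -3 = -1, A[1][1] + B[1][1] = 4 + 9 = 13, A[1][2] + B[2][1] = -1 + 1 = 0) = -1 (attained at k = 0)
  C[1][2] = min over k of (A[1][0] + B[0][2] = 2 + 1 = 3, A[1][1] + B[1][2] = 4 + 2 = 6, A[1][2] + B[2][2] = -1 + 10 = 9) = 3 (attained at k = 0)
  C[2][0] = min over k of (A[2][0] + B[0][0] = 10 + 6 = 16, A[2][1] + B[1][0] = 7 + -1 = 6, A[2][2] + B[2][0] = -4 + 7 = 3) = 3 (attained at k = 2)
  C[2][1] = min over k of (A[2][0] + B[0][1] = 10 + -3 = 7, A[2][1] + B[1][1] = 7 + 9 = 16, A[2][2] + B[2][1] = -4 + 1 = -3) = -3 (attained at k = 2)
  C[2][2] = min over k of (A[2][0] + B[0][2] = 10 + 1 = 11, A[2][1] + B[1][2] = 7 + 2 = 9, A[2][2] + B[2][2] = -4 + 10 = 6) = 6 (attained at k = 2)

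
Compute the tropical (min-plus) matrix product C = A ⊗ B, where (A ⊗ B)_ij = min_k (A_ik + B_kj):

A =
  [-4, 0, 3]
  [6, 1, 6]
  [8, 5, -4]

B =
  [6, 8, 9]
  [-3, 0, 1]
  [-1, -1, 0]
A ⊗ B =
  [-3, 0, 1]
  [-2, 1, 2]
  [-5, -5, -4]

Apply the min-plus product entry-by-entry:
  C[0][0] = min over k of (A[0][0] + B[0][0] = -4 + 6 = 2, A[0][1] + B[1][0] = 0 + -3 = -3, A[0][2] + B[2][0] = 3 + -1 = 2) = -3 (attained at k = 1)
  C[0][1] = min over k of (A[0][0] + B[0][1] = -4 + 8 = 4, A[0][1] + B[1][1] = 0 + 0 = 0, A[0][2] + B[2][1] = 3 + -1 = 2) = 0 (attained at k = 1)
  C[0][2] = min over k of (A[0][0] + B[0][2] = -4 + 9 = 5, A[0][1] + B[1][2] = 0 + 1 = 1, A[0][2] + B[2][2] = 3 + 0 = 3) = 1 (attained at k = 1)
  C[1][0] = min over k of (A[1][0] + B[0][0] = 6 + 6 = 12, A[1][1] + B[1][0] = 1 + -3 = -2, A[1][2] + B[2][0] = 6 + -1 = 5) = -2 (attained at k = 1)
  C[1][1] = min over k of (A[1][0] + B[0][1] = 6 + 8 = 14, A[1][1] + B[1][1] = 1 + 0 = 1, A[1][2] + B[2][1] = 6 + -1 = 5) = 1 (attained at k = 1)
  C[1][2] = min over k of (A[1][0] + B[0][2] = 6 + 9 = 15, A[1][1] + B[1][2] = 1 + 1 = 2, A[1][2] + B[2][2] = 6 + 0 = 6) = 2 (attained at k = 1)
  C[2][0] = min over k of (A[2][0] + B[0][0] = 8 + 6 = 14, A[2][1] + B[1][0] = 5 + -3 = 2, A[2][2] + B[2][0] = -4 + -1 = -5) = -5 (attained at k = 2)
  C[2][1] = min over k of (A[2][0] + B[0][1] = 8 + 8 = 16, A[2][1] + B[1][1] = 5 + 0 = 5, A[2][2] + B[2][1] = -4 + -1 = -5) = -5 (attained at k = 2)
  C[2][2] = min over k of (A[2][0] + B[0][2] = 8 + 9 = 17, A[2][1] + B[1][2] = 5 + 1 = 6, A[2][2] + B[2][2] = -4 + 0 = -4) = -4 (attained at k = 2)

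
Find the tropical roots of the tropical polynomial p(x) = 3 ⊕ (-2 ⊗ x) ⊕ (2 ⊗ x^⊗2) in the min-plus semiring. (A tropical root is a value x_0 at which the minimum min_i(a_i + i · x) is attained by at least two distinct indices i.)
Roots: {-4, 5}

Each tropical root is a break point of the lower envelope of the lines y = a_i + i · x (there are 3 lines, with slopes 0, 1, ..., 2). Only the lines that attain the minimum somewhere contribute to roots; other lines are dominated. Here the surviving (envelope) indices are i = 2, i = 1, i = 0.
Intersections between consecutive envelope lines give the roots: for adjacent envelope indices i < j the intersection is x = (a_i − a_j) / (j − i). Reading off the sorted break points: {-4, 5}.
Verification: at each break x_0, at least two indices attain the minimum of min_i(a_i + i · x_0).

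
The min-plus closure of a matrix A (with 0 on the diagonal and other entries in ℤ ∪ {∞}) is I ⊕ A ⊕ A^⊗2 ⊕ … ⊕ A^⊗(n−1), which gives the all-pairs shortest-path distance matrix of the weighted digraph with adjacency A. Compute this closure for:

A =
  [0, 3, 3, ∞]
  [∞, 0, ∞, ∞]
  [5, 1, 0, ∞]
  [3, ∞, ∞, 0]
Closure =
  [0, 3, 3, ∞]
  [∞, 0, ∞, ∞]
  [5, 1, 0, ∞]
  [3, 6, 6, 0]

This is the Floyd-Warshall all-pairs shortest-path computation. For each intermediate vertex k = 0, 1, …, 3, update dist[i][j] ← min(dist[i][j], dist[i][k] + dist[k][j]). The final matrix gives, for each (i, j), the minimum total weight of any directed path from i to j (possibly empty when i = j).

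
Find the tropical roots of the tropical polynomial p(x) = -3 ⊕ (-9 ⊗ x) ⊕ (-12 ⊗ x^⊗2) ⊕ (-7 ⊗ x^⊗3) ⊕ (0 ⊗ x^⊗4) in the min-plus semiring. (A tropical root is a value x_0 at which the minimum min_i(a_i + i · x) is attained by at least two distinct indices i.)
Roots: {-7, -5, 3, 6}

Each tropical root is a break point of the lower envelope of the lines y = a_i + i · x (there are 5 lines, with slopes 0, 1, ..., 4). Only the lines that attain the minimum somewhere contribute to roots; other lines are dominated. Here the surviving (envelope) indices are i = 4, i = 3, i = 2, i = 1, i = 0.
Intersections between consecutive envelope lines give the roots: for adjacent envelope indices i < j the intersection is x = (a_i − a_j) / (j − i). Reading off the sorted break points: {-7, -5, 3, 6}.
Verification: at each break x_0, at least two indices attain the minimum of min_i(a_i + i · x_0).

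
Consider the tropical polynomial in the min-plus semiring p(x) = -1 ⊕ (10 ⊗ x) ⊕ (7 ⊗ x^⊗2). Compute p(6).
p(6) = -1

A tropical monomial a ⊗ x^⊗i evaluates to a + i · x. Evaluating each term at x = 6:
  Term 0 contributes -1 + 0 · 6 = -1
  Term 1 contributes 10 + 1 · 6 = 16
  Term 2 contributes 7 + 2 · 6 = 19
p(6) = ⊕ of these = min[-1, 16, 19] = -1.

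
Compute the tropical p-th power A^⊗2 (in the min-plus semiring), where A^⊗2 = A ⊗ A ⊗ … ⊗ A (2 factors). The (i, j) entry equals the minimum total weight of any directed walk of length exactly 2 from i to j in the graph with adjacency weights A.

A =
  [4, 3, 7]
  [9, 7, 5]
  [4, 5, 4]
A^⊗2 =
  [8, 7, 8]
  [9, 10, 9]
  [8, 7, 8]

Each entry (A^⊗2)_ij equals the minimum over all length-2 walks i = v_0 → v_1 → … → v_2 = j of Σ_t A[v_t][v_{t+1}]. For example, for (i, j) = (0, 2) we minimise over 3 possible intermediate vertex sequences; the minimum is 8, attained along the walk 0 → 1 → 2.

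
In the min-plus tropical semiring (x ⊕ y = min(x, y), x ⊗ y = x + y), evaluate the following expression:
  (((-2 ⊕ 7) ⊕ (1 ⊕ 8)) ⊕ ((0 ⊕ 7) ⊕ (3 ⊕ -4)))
(((-2 ⊕ 7) ⊕ (1 ⊕ 8)) ⊕ ((0 ⊕ 7) ⊕ (3 ⊕ -4))) = -4

Expand innermost to outermost. Recall ⊕ takes the minimum of its arguments and ⊗ takes their sum. Working out the expression (((-2 ⊕ 7) ⊕ (1 ⊕ 8)) ⊕ ((0 ⊕ 7) ⊕ (3 ⊕ -4))) gives -4.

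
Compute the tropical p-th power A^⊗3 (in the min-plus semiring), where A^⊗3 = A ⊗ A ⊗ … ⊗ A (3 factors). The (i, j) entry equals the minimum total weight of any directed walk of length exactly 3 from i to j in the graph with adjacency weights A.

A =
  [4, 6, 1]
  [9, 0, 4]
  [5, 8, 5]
A^⊗3 =
  [10, 6, 7]
  [9, 0, 4]
  [11, 8, 10]

Each entry (A^⊗3)_ij equals the minimum over all length-3 walks i = v_0 → v_1 → … → v_3 = j of Σ_t A[v_t][v_{t+1}]. For example, for (i, j) = (0, 2) we minimise over 9 possible intermediate vertex sequences; the minimum is 7, attained along the walk 0 → 2 → 0 → 2.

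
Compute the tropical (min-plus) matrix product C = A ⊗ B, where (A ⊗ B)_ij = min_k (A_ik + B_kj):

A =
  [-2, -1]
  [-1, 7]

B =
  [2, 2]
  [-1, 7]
A ⊗ B =
  [-2, 0]
  [1, 1]

Apply the min-plus product entry-by-entry:
  C[0][0] = min over k of (A[0][0] + B[0][0] = -2 + 2 = 0, A[0][1] + B[1][0] = -1 + -1 = -2) = -2 (attained at k = 1)
  C[0][1] = min over k of (A[0][0] + B[0][1] = -2 + 2 = 0, A[0][1] + B[1][1] = -1 + 7 = 6) = 0 (attained at k = 0)
  C[1][0] = min over k of (A[1][0] + B[0][0] = -1 + 2 = 1, A[1][1] + B[1][0] = 7 + -1 = 6) = 1 (attained at k = 0)
  C[1][1] = min over k of (A[1][0] + B[0][1] = -1 + 2 = 1, A[1][1] + B[1][1] = 7 + 7 = 14) = 1 (attained at k = 0)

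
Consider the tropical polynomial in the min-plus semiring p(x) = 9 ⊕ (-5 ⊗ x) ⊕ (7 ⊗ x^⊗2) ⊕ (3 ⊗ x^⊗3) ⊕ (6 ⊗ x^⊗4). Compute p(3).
p(3) = -2

A tropical monomial a ⊗ x^⊗i evaluates to a + i · x. Evaluating each term at x = 3:
  Term 0 contributes 9 + 0 · 3 = 9
  Term 1 contributes -5 + 1 · 3 = -2
  Term 2 contributes 7 + 2 · 3 = 13
  Term 3 contributes 3 + 3 · 3 = 12
  Term 4 contributes 6 + 4 · 3 = 18
p(3) = ⊕ of these = min[9, -2, 13, 12, 18] = -2.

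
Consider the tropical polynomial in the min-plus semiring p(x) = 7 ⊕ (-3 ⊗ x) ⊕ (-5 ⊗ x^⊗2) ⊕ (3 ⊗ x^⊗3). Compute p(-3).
p(-3) = -11

A tropical monomial a ⊗ x^⊗i evaluates to a + i · x. Evaluating each term at x = -3:
  Term 0 contributes 7 + 0 · -3 = 7
  Term 1 contributes -3 + 1 · -3 = -6
  Term 2 contributes -5 + 2 · -3 = -11
  Term 3 contributes 3 + 3 · -3 = -6
p(-3) = ⊕ of these = min[7, -6, -11, -6] = -11.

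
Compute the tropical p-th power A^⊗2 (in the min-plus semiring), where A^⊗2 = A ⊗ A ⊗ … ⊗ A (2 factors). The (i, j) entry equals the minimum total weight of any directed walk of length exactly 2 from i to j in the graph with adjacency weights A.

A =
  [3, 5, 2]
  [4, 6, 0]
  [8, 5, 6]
A^⊗2 =
  [6, 7, 5]
  [7, 5, 6]
  [9, 11, 5]

Each entry (A^⊗2)_ij equals the minimum over all length-2 walks i = v_0 → v_1 → … → v_2 = j of Σ_t A[v_t][v_{t+1}]. For example, for (i, j) = (0, 2) we minimise over 3 possible intermediate vertex sequences; the minimum is 5, attained along the walk 0 → 0 → 2.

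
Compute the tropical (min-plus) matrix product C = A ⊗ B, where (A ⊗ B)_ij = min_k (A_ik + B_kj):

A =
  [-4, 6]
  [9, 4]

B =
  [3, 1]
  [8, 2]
A ⊗ B =
  [-1, -3]
  [12, 6]

Apply the min-plus product entry-by-entry:
  C[0][0] = min over k of (A[0][0] + B[0][0] = -4 + 3 = -1, A[0][1] + B[1][0] = 6 + 8 = 14) = -1 (attained at k = 0)
  C[0][1] = min over k of (A[0][0] + B[0][1] = -4 + 1 = -3, A[0][1] + B[1][1] = 6 + 2 = 8) = -3 (attained at k = 0)
  C[1][0] = min over k of (A[1][0] + B[0][0] = 9 + 3 = 12, A[1][1] + B[1][0] = 4 + 8 = 12) = 12 (attained at k = 0)
  C[1][1] = min over k of (A[1][0] + B[0][1] = 9 + 1 = 10, A[1][1] + B[1][1] = 4 + 2 = 6) = 6 (attained at k = 1)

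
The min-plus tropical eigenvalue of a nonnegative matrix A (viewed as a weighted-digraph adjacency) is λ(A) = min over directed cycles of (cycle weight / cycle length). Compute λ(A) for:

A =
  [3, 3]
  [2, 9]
λ(A) = 5/2

Enumerate directed cycles and compute their means (weight / length). Sample:
  cycle 0 → 0: weight = 3, length = 1, mean = 3/1 ≈ 3.000
  cycle 1 → 1: weight = 9, length = 1, mean = 9/1 ≈ 9.000
  cycle 0 → 1 → 0: weight = 5, length = 2, mean = 5/2 ≈ 2.500
  cycle 1 → 0 → 1: weight = 5, length = 2, mean = 5/2 ≈ 2.500
Minimum mean = 2.500, attained e.g. along the cycle 0 → 1 → 0 with weight 5 and length 2. So λ(A) = 5/2 = 5/2.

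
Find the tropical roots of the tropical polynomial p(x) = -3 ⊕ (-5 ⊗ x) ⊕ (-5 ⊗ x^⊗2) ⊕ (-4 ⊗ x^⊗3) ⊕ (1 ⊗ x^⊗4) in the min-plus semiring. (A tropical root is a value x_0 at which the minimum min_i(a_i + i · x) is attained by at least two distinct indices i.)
Roots: {-5, -1, 0, 2}

Each tropical root is a break point of the lower envelope of the lines y = a_i + i · x (there are 5 lines, with slopes 0, 1, ..., 4). Only the lines that attain the minimum somewhere contribute to roots; other lines are dominated. Here the surviving (envelope) indices are i = 4, i = 3, i = 2, i = 1, i = 0.
Intersections between consecutive envelope lines give the roots: for adjacent envelope indices i < j the intersection is x = (a_i − a_j) / (j − i). Reading off the sorted break points: {-5, -1, 0, 2}.
Verification: at each break x_0, at least two indices attain the minimum of min_i(a_i + i · x_0).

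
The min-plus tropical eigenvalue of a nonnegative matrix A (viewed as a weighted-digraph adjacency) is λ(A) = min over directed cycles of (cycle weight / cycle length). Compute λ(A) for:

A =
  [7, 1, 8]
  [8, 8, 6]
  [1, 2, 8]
λ(A) = 8/3

Enumerate directed cycles and compute their means (weight / length). Sample:
  cycle 0 → 0: weight = 7, length = 1, mean = 7/1 ≈ 7.000
  cycle 1 → 1: weight = 8, length = 1, mean = 8/1 ≈ 8.000
  cycle 2 → 2: weight = 8, length = 1, mean = 8/1 ≈ 8.000
  cycle 0 → 1 → 0: weight = 9, length = 2, mean = 9/2 ≈ 4.500
  cycle 0 → 2 → 0: weight = 9, length = 2, mean = 9/2 ≈ 4.500
  cycle 1 → 0 → 1: weight = 9, length = 2, mean = 9/2 ≈ 4.500
Minimum mean = 2.667, attained e.g. along the cycle 0 → 1 → 2 → 0 with weight 8 and length 3. So λ(A) = 8/3 = 8/3.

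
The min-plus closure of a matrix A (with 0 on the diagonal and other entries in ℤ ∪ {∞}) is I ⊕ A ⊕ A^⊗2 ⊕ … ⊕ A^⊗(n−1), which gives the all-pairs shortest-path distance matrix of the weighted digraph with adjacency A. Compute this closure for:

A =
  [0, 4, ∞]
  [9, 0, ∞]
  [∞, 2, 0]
Closure =
  [0, 4, ∞]
  [9, 0, ∞]
  [11, 2, 0]

This is the Floyd-Warshall all-pairs shortest-path computation. For each intermediate vertex k = 0, 1, …, 2, update dist[i][j] ← min(dist[i][j], dist[i][k] + dist[k][j]). The final matrix gives, for each (i, j), the minimum total weight of any directed path from i to j (possibly empty when i = j).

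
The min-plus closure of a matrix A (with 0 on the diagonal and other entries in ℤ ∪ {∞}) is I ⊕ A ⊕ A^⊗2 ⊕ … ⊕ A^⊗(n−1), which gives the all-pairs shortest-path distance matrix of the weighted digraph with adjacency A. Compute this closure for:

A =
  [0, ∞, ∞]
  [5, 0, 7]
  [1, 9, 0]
Closure =
  [0, ∞, ∞]
  [5, 0, 7]
  [1, 9, 0]

This is the Floyd-Warshall all-pairs shortest-path computation. For each intermediate vertex k = 0, 1, …, 2, update dist[i][j] ← min(dist[i][j], dist[i][k] + dist[k][j]). The final matrix gives, for each (i, j), the minimum total weight of any directed path from i to j (possibly empty when i = j).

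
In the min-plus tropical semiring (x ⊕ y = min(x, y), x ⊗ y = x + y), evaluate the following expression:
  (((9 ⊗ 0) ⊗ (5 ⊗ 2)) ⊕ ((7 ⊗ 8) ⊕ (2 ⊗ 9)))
(((9 ⊗ 0) ⊗ (5 ⊗ 2)) ⊕ ((7 ⊗ 8) ⊕ (2 ⊗ 9))) = 11

Expand innermost to outermost. Recall ⊕ takes the minimum of its arguments and ⊗ takes their sum. Working out the expression (((9 ⊗ 0) ⊗ (5 ⊗ 2)) ⊕ ((7 ⊗ 8) ⊕ (2 ⊗ 9))) gives 11.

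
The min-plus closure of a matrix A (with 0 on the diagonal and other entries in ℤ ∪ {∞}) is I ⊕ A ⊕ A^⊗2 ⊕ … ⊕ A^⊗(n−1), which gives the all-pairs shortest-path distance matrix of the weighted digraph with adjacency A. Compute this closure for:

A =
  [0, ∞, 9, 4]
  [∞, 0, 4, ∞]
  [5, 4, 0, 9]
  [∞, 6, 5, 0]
Closure =
  [0, 10, 9, 4]
  [9, 0, 4, 13]
  [5, 4, 0, 9]
  [10, 6, 5, 0]

This is the Floyd-Warshall all-pairs shortest-path computation. For each intermediate vertex k = 0, 1, …, 3, update dist[i][j] ← min(dist[i][j], dist[i][k] + dist[k][j]). The final matrix gives, for each (i, j), the minimum total weight of any directed path from i to j (possibly empty when i = j).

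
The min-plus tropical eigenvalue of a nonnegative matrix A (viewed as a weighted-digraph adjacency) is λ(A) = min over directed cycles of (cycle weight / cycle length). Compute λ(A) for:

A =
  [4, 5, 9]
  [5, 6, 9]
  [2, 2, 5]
λ(A) = 4

Enumerate directed cycles and compute their means (weight / length). Sample:
  cycle 0 → 0: weight = 4, length = 1, mean = 4/1 ≈ 4.000
  cycle 1 → 1: weight = 6, length = 1, mean = 6/1 ≈ 6.000
  cycle 2 → 2: weight = 5, length = 1, mean = 5/1 ≈ 5.000
  cycle 0 → 1 → 0: weight = 10, length = 2, mean = 10/2 ≈ 5.000
  cycle 0 → 2 → 0: weight = 11, length = 2, mean = 11/2 ≈ 5.500
  cycle 1 → 0 → 1: weight = 10, length = 2, mean = 10/2 ≈ 5.000
Minimum mean = 4.000, attained e.g. along the cycle 0 → 0 with weight 4 and length 1. So λ(A) = 4/1 = 4.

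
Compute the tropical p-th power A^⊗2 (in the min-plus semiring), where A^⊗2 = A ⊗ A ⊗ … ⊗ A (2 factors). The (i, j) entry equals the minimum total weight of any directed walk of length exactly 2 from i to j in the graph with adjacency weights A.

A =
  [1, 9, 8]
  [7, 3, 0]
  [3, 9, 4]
A^⊗2 =
  [2, 10, 9]
  [3, 6, 3]
  [4, 12, 8]

Each entry (A^⊗2)_ij equals the minimum over all length-2 walks i = v_0 → v_1 → … → v_2 = j of Σ_t A[v_t][v_{t+1}]. For example, for (i, j) = (0, 2) we minimise over 3 possible intermediate vertex sequences; the minimum is 9, attained along the walk 0 → 0 → 2.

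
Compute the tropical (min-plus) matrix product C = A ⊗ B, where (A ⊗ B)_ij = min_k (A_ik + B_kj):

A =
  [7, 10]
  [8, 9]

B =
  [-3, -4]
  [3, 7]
A ⊗ B =
  [4, 3]
  [5, 4]

Apply the min-plus product entry-by-entry:
  C[0][0] = min over k of (A[0][0] + B[0][0] = 7 + -3 = 4, A[0][1] + B[1][0] = 10 + 3 = 13) = 4 (attained at k = 0)
  C[0][1] = min over k of (A[0][0] + B[0][1] = 7 + -4 = 3, A[0][1] + B[1][1] = 10 + 7 = 17) = 3 (attained at k = 0)
  C[1][0] = min over k of (A[1][0] + B[0][0] = 8 + -3 = 5, A[1][1] + B[1][0] = 9 + 3 = 12) = 5 (attained at k = 0)
  C[1][1] = min over k of (A[1][0] + B[0][1] = 8 + -4 = 4, A[1][1] + B[1][1] = 9 + 7 = 16) = 4 (attained at k = 0)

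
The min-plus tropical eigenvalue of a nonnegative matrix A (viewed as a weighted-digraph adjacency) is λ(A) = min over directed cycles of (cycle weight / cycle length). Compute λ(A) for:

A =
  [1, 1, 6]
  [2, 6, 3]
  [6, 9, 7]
λ(A) = 1

Enumerate directed cycles and compute their means (weight / length). Sample:
  cycle 0 → 0: weight = 1, length = 1, mean = 1/1 ≈ 1.000
  cycle 1 → 1: weight = 6, length = 1, mean = 6/1 ≈ 6.000
  cycle 2 → 2: weight = 7, length = 1, mean = 7/1 ≈ 7.000
  cycle 0 → 1 → 0: weight = 3, length = 2, mean = 3/2 ≈ 1.500
  cycle 0 → 2 → 0: weight = 12, length = 2, mean = 12/2 ≈ 6.000
  cycle 1 → 0 → 1: weight = 3, length = 2, mean = 3/2 ≈ 1.500
Minimum mean = 1.000, attained e.g. along the cycle 0 → 0 with weight 1 and length 1. So λ(A) = 1/1 = 1.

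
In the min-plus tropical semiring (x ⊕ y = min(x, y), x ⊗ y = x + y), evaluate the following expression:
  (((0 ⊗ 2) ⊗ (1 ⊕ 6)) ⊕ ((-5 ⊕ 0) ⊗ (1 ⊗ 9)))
(((0 ⊗ 2) ⊗ (1 ⊕ 6)) ⊕ ((-5 ⊕ 0) ⊗ (1 ⊗ 9))) = 3

Expand innermost to outermost. Recall ⊕ takes the minimum of its arguments and ⊗ takes their sum. Working out the expression (((0 ⊗ 2) ⊗ (1 ⊕ 6)) ⊕ ((-5 ⊕ 0) ⊗ (1 ⊗ 9))) gives 3.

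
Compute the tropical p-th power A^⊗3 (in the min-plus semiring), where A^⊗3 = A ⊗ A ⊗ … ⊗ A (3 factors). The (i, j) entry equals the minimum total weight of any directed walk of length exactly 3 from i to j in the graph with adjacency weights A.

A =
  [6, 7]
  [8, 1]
A^⊗3 =
  [16, 9]
  [10, 3]

Each entry (A^⊗3)_ij equals the minimum over all length-3 walks i = v_0 → v_1 → … → v_3 = j of Σ_t A[v_t][v_{t+1}]. For example, for (i, j) = (0, 1) we minimise over 4 possible intermediate vertex sequences; the minimum is 9, attained along the walk 0 → 1 → 1 → 1.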